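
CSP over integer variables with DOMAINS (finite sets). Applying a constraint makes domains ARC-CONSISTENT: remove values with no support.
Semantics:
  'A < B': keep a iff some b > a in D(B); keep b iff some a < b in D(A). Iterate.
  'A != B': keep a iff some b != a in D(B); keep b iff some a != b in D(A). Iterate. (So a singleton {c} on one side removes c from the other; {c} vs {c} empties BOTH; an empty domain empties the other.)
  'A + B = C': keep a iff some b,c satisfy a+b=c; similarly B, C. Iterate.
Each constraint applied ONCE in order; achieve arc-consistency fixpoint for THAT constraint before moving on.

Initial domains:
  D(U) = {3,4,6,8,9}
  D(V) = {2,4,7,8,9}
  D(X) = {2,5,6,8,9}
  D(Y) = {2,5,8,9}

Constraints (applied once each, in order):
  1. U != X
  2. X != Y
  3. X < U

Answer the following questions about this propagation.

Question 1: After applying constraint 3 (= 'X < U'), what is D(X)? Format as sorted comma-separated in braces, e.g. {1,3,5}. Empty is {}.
Constraint 1 (U != X) on D(U)={3,4,6,8,9} D(X)={2,5,6,8,9}: no change
Constraint 2 (X != Y) on D(X)={2,5,6,8,9} D(Y)={2,5,8,9}: no change
Constraint 3 (X < U) on D(X)={2,5,6,8,9} D(U)={3,4,6,8,9}: X {2,5,6,8,9}->{2,5,6,8}
So after constraint 3: D(X) = {2,5,6,8}

Answer: {2,5,6,8}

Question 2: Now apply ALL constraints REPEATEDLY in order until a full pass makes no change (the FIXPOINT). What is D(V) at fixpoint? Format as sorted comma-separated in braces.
pass 0 (initial): D(V)={2,4,7,8,9}
pass 1: X {2,5,6,8,9}->{2,5,6,8}
pass 2: no change
Fixpoint after 2 passes: D(V) = {2,4,7,8,9}

Answer: {2,4,7,8,9}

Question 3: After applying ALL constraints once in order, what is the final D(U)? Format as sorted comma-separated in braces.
Answer: {3,4,6,8,9}

Derivation:
Constraint 1 (U != X) on D(U)={3,4,6,8,9} D(X)={2,5,6,8,9}: no change
Constraint 2 (X != Y) on D(X)={2,5,6,8,9} D(Y)={2,5,8,9}: no change
Constraint 3 (X < U) on D(X)={2,5,6,8,9} D(U)={3,4,6,8,9}: X {2,5,6,8,9}->{2,5,6,8}
So after all 3 constraints: D(U) = {3,4,6,8,9}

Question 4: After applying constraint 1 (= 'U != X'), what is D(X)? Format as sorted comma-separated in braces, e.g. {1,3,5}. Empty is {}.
Answer: {2,5,6,8,9}

Derivation:
Constraint 1 (U != X) on D(U)={3,4,6,8,9} D(X)={2,5,6,8,9}: no change
So after constraint 1: D(X) = {2,5,6,8,9}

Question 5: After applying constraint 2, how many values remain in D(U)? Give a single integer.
Constraint 1 (U != X) on D(U)={3,4,6,8,9} D(X)={2,5,6,8,9}: no change
Constraint 2 (X != Y) on D(X)={2,5,6,8,9} D(Y)={2,5,8,9}: no change
So after constraint 2: D(U)={3,4,6,8,9}, size = 5

Answer: 5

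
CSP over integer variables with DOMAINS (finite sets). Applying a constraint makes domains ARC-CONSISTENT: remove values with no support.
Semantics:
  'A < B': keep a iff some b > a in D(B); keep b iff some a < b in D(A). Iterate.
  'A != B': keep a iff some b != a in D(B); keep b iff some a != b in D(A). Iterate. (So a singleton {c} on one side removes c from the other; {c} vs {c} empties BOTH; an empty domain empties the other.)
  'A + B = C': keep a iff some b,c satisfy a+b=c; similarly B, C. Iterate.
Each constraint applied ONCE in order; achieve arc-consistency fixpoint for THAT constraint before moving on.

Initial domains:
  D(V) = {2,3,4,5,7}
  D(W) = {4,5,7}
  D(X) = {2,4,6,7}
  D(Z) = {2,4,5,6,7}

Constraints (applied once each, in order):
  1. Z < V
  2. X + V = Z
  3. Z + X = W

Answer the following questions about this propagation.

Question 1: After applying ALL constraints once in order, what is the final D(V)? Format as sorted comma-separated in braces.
Constraint 1 (Z < V) on D(Z)={2,4,5,6,7} D(V)={2,3,4,5,7}: Z {2,4,5,6,7}->{2,4,5,6}; V {2,3,4,5,7}->{3,4,5,7}
Constraint 2 (X + V = Z) on D(X)={2,4,6,7} D(V)={3,4,5,7} D(Z)={2,4,5,6}: X {2,4,6,7}->{2}; V {3,4,5,7}->{3,4}; Z {2,4,5,6}->{5,6}
Constraint 3 (Z + X = W) on D(Z)={5,6} D(X)={2} D(W)={4,5,7}: Z {5,6}->{5}; W {4,5,7}->{7}
So after all 3 constraints: D(V) = {3,4}

Answer: {3,4}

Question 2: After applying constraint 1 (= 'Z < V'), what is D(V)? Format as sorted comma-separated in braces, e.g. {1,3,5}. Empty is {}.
Answer: {3,4,5,7}

Derivation:
Constraint 1 (Z < V) on D(Z)={2,4,5,6,7} D(V)={2,3,4,5,7}: Z {2,4,5,6,7}->{2,4,5,6}; V {2,3,4,5,7}->{3,4,5,7}
So after constraint 1: D(V) = {3,4,5,7}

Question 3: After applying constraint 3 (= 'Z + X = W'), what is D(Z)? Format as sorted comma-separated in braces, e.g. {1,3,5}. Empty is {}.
Constraint 1 (Z < V) on D(Z)={2,4,5,6,7} D(V)={2,3,4,5,7}: Z {2,4,5,6,7}->{2,4,5,6}; V {2,3,4,5,7}->{3,4,5,7}
Constraint 2 (X + V = Z) on D(X)={2,4,6,7} D(V)={3,4,5,7} D(Z)={2,4,5,6}: X {2,4,6,7}->{2}; V {3,4,5,7}->{3,4}; Z {2,4,5,6}->{5,6}
Constraint 3 (Z + X = W) on D(Z)={5,6} D(X)={2} D(W)={4,5,7}: Z {5,6}->{5}; W {4,5,7}->{7}
So after constraint 3: D(Z) = {5}

Answer: {5}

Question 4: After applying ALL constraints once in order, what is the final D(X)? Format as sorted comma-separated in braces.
Answer: {2}

Derivation:
Constraint 1 (Z < V) on D(Z)={2,4,5,6,7} D(V)={2,3,4,5,7}: Z {2,4,5,6,7}->{2,4,5,6}; V {2,3,4,5,7}->{3,4,5,7}
Constraint 2 (X + V = Z) on D(X)={2,4,6,7} D(V)={3,4,5,7} D(Z)={2,4,5,6}: X {2,4,6,7}->{2}; V {3,4,5,7}->{3,4}; Z {2,4,5,6}->{5,6}
Constraint 3 (Z + X = W) on D(Z)={5,6} D(X)={2} D(W)={4,5,7}: Z {5,6}->{5}; W {4,5,7}->{7}
So after all 3 constraints: D(X) = {2}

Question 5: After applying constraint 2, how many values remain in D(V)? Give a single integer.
Answer: 2

Derivation:
Constraint 1 (Z < V) on D(Z)={2,4,5,6,7} D(V)={2,3,4,5,7}: Z {2,4,5,6,7}->{2,4,5,6}; V {2,3,4,5,7}->{3,4,5,7}
Constraint 2 (X + V = Z) on D(X)={2,4,6,7} D(V)={3,4,5,7} D(Z)={2,4,5,6}: X {2,4,6,7}->{2}; V {3,4,5,7}->{3,4}; Z {2,4,5,6}->{5,6}
So after constraint 2: D(V)={3,4}, size = 2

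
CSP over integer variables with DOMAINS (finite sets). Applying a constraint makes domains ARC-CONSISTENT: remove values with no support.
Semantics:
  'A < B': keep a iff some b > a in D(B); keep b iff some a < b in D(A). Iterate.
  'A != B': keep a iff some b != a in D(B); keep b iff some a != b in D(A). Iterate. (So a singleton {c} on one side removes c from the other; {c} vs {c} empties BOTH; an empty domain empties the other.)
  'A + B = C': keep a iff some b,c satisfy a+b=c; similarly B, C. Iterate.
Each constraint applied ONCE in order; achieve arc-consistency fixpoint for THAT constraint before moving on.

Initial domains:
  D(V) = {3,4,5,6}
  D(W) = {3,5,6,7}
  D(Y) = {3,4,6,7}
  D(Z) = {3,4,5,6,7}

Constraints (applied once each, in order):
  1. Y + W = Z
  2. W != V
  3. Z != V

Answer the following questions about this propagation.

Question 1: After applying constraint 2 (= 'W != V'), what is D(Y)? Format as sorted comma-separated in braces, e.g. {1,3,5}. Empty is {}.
Answer: {3,4}

Derivation:
Constraint 1 (Y + W = Z) on D(Y)={3,4,6,7} D(W)={3,5,6,7} D(Z)={3,4,5,6,7}: Y {3,4,6,7}->{3,4}; W {3,5,6,7}->{3}; Z {3,4,5,6,7}->{6,7}
Constraint 2 (W != V) on D(W)={3} D(V)={3,4,5,6}: V {3,4,5,6}->{4,5,6}
So after constraint 2: D(Y) = {3,4}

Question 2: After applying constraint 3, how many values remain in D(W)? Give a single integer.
Constraint 1 (Y + W = Z) on D(Y)={3,4,6,7} D(W)={3,5,6,7} D(Z)={3,4,5,6,7}: Y {3,4,6,7}->{3,4}; W {3,5,6,7}->{3}; Z {3,4,5,6,7}->{6,7}
Constraint 2 (W != V) on D(W)={3} D(V)={3,4,5,6}: V {3,4,5,6}->{4,5,6}
Constraint 3 (Z != V) on D(Z)={6,7} D(V)={4,5,6}: no change
So after constraint 3: D(W)={3}, size = 1

Answer: 1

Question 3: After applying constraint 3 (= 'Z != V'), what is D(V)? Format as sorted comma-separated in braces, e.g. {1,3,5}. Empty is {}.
Constraint 1 (Y + W = Z) on D(Y)={3,4,6,7} D(W)={3,5,6,7} D(Z)={3,4,5,6,7}: Y {3,4,6,7}->{3,4}; W {3,5,6,7}->{3}; Z {3,4,5,6,7}->{6,7}
Constraint 2 (W != V) on D(W)={3} D(V)={3,4,5,6}: V {3,4,5,6}->{4,5,6}
Constraint 3 (Z != V) on D(Z)={6,7} D(V)={4,5,6}: no change
So after constraint 3: D(V) = {4,5,6}

Answer: {4,5,6}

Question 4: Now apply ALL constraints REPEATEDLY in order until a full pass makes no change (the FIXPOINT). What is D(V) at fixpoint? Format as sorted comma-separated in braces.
pass 0 (initial): D(V)={3,4,5,6}
pass 1: V {3,4,5,6}->{4,5,6}; W {3,5,6,7}->{3}; Y {3,4,6,7}->{3,4}; Z {3,4,5,6,7}->{6,7}
pass 2: no change
Fixpoint after 2 passes: D(V) = {4,5,6}

Answer: {4,5,6}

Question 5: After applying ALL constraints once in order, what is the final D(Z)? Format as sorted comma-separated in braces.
Answer: {6,7}

Derivation:
Constraint 1 (Y + W = Z) on D(Y)={3,4,6,7} D(W)={3,5,6,7} D(Z)={3,4,5,6,7}: Y {3,4,6,7}->{3,4}; W {3,5,6,7}->{3}; Z {3,4,5,6,7}->{6,7}
Constraint 2 (W != V) on D(W)={3} D(V)={3,4,5,6}: V {3,4,5,6}->{4,5,6}
Constraint 3 (Z != V) on D(Z)={6,7} D(V)={4,5,6}: no change
So after all 3 constraints: D(Z) = {6,7}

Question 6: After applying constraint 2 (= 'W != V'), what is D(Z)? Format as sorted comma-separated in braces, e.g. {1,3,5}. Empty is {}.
Constraint 1 (Y + W = Z) on D(Y)={3,4,6,7} D(W)={3,5,6,7} D(Z)={3,4,5,6,7}: Y {3,4,6,7}->{3,4}; W {3,5,6,7}->{3}; Z {3,4,5,6,7}->{6,7}
Constraint 2 (W != V) on D(W)={3} D(V)={3,4,5,6}: V {3,4,5,6}->{4,5,6}
So after constraint 2: D(Z) = {6,7}

Answer: {6,7}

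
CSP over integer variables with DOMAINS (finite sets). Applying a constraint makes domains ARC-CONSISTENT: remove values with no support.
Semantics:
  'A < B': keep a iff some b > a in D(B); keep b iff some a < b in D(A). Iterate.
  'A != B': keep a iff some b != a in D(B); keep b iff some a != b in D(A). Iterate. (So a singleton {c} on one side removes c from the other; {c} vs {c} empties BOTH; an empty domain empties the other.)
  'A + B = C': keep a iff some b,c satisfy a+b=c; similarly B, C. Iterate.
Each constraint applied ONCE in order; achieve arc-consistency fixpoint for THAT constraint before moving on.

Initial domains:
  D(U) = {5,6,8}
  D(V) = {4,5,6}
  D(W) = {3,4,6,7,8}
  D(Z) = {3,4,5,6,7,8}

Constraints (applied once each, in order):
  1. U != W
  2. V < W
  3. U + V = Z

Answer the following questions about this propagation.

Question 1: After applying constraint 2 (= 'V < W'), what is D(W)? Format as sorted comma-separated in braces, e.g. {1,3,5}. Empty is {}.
Constraint 1 (U != W) on D(U)={5,6,8} D(W)={3,4,6,7,8}: no change
Constraint 2 (V < W) on D(V)={4,5,6} D(W)={3,4,6,7,8}: W {3,4,6,7,8}->{6,7,8}
So after constraint 2: D(W) = {6,7,8}

Answer: {6,7,8}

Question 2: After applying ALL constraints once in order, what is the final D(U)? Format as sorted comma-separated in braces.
Answer: {}

Derivation:
Constraint 1 (U != W) on D(U)={5,6,8} D(W)={3,4,6,7,8}: no change
Constraint 2 (V < W) on D(V)={4,5,6} D(W)={3,4,6,7,8}: W {3,4,6,7,8}->{6,7,8}
Constraint 3 (U + V = Z) on D(U)={5,6,8} D(V)={4,5,6} D(Z)={3,4,5,6,7,8}: U {5,6,8}->{}; V {4,5,6}->{}; Z {3,4,5,6,7,8}->{}
So after all 3 constraints: D(U) = {}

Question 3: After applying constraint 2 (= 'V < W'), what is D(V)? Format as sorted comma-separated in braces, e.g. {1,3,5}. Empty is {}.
Constraint 1 (U != W) on D(U)={5,6,8} D(W)={3,4,6,7,8}: no change
Constraint 2 (V < W) on D(V)={4,5,6} D(W)={3,4,6,7,8}: W {3,4,6,7,8}->{6,7,8}
So after constraint 2: D(V) = {4,5,6}

Answer: {4,5,6}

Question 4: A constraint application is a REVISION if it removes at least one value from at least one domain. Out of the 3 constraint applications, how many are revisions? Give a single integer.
Answer: 2

Derivation:
Constraint 1 (U != W) on D(U)={5,6,8} D(W)={3,4,6,7,8}: no change => not a revision
Constraint 2 (V < W) on D(V)={4,5,6} D(W)={3,4,6,7,8}: W {3,4,6,7,8}->{6,7,8} => REVISION
Constraint 3 (U + V = Z) on D(U)={5,6,8} D(V)={4,5,6} D(Z)={3,4,5,6,7,8}: U {5,6,8}->{}; V {4,5,6}->{}; Z {3,4,5,6,7,8}->{} => REVISION
Total revisions = 2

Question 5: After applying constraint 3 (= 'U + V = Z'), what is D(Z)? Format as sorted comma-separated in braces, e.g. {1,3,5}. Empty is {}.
Constraint 1 (U != W) on D(U)={5,6,8} D(W)={3,4,6,7,8}: no change
Constraint 2 (V < W) on D(V)={4,5,6} D(W)={3,4,6,7,8}: W {3,4,6,7,8}->{6,7,8}
Constraint 3 (U + V = Z) on D(U)={5,6,8} D(V)={4,5,6} D(Z)={3,4,5,6,7,8}: U {5,6,8}->{}; V {4,5,6}->{}; Z {3,4,5,6,7,8}->{}
So after constraint 3: D(Z) = {}

Answer: {}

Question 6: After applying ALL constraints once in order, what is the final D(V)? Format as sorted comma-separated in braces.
Answer: {}

Derivation:
Constraint 1 (U != W) on D(U)={5,6,8} D(W)={3,4,6,7,8}: no change
Constraint 2 (V < W) on D(V)={4,5,6} D(W)={3,4,6,7,8}: W {3,4,6,7,8}->{6,7,8}
Constraint 3 (U + V = Z) on D(U)={5,6,8} D(V)={4,5,6} D(Z)={3,4,5,6,7,8}: U {5,6,8}->{}; V {4,5,6}->{}; Z {3,4,5,6,7,8}->{}
So after all 3 constraints: D(V) = {}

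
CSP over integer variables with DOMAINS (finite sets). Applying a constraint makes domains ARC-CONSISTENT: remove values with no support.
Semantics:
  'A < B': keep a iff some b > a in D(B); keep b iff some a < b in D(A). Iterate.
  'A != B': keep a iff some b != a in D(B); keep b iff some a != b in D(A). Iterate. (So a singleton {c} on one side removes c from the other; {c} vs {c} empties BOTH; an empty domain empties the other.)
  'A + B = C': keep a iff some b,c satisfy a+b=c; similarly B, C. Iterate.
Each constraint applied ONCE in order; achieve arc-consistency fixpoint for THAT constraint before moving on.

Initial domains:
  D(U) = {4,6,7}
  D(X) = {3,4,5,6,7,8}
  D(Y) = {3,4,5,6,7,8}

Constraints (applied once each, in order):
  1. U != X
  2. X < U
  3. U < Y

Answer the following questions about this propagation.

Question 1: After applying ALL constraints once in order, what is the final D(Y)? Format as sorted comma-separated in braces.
Constraint 1 (U != X) on D(U)={4,6,7} D(X)={3,4,5,6,7,8}: no change
Constraint 2 (X < U) on D(X)={3,4,5,6,7,8} D(U)={4,6,7}: X {3,4,5,6,7,8}->{3,4,5,6}
Constraint 3 (U < Y) on D(U)={4,6,7} D(Y)={3,4,5,6,7,8}: Y {3,4,5,6,7,8}->{5,6,7,8}
So after all 3 constraints: D(Y) = {5,6,7,8}

Answer: {5,6,7,8}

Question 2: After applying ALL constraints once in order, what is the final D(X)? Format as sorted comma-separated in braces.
Constraint 1 (U != X) on D(U)={4,6,7} D(X)={3,4,5,6,7,8}: no change
Constraint 2 (X < U) on D(X)={3,4,5,6,7,8} D(U)={4,6,7}: X {3,4,5,6,7,8}->{3,4,5,6}
Constraint 3 (U < Y) on D(U)={4,6,7} D(Y)={3,4,5,6,7,8}: Y {3,4,5,6,7,8}->{5,6,7,8}
So after all 3 constraints: D(X) = {3,4,5,6}

Answer: {3,4,5,6}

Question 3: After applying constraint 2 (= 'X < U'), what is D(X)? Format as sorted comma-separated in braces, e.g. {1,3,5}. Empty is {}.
Answer: {3,4,5,6}

Derivation:
Constraint 1 (U != X) on D(U)={4,6,7} D(X)={3,4,5,6,7,8}: no change
Constraint 2 (X < U) on D(X)={3,4,5,6,7,8} D(U)={4,6,7}: X {3,4,5,6,7,8}->{3,4,5,6}
So after constraint 2: D(X) = {3,4,5,6}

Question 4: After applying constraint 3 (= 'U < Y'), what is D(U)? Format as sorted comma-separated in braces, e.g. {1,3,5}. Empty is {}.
Constraint 1 (U != X) on D(U)={4,6,7} D(X)={3,4,5,6,7,8}: no change
Constraint 2 (X < U) on D(X)={3,4,5,6,7,8} D(U)={4,6,7}: X {3,4,5,6,7,8}->{3,4,5,6}
Constraint 3 (U < Y) on D(U)={4,6,7} D(Y)={3,4,5,6,7,8}: Y {3,4,5,6,7,8}->{5,6,7,8}
So after constraint 3: D(U) = {4,6,7}

Answer: {4,6,7}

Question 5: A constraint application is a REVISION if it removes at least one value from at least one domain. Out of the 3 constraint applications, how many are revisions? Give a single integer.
Constraint 1 (U != X) on D(U)={4,6,7} D(X)={3,4,5,6,7,8}: no change => not a revision
Constraint 2 (X < U) on D(X)={3,4,5,6,7,8} D(U)={4,6,7}: X {3,4,5,6,7,8}->{3,4,5,6} => REVISION
Constraint 3 (U < Y) on D(U)={4,6,7} D(Y)={3,4,5,6,7,8}: Y {3,4,5,6,7,8}->{5,6,7,8} => REVISION
Total revisions = 2

Answer: 2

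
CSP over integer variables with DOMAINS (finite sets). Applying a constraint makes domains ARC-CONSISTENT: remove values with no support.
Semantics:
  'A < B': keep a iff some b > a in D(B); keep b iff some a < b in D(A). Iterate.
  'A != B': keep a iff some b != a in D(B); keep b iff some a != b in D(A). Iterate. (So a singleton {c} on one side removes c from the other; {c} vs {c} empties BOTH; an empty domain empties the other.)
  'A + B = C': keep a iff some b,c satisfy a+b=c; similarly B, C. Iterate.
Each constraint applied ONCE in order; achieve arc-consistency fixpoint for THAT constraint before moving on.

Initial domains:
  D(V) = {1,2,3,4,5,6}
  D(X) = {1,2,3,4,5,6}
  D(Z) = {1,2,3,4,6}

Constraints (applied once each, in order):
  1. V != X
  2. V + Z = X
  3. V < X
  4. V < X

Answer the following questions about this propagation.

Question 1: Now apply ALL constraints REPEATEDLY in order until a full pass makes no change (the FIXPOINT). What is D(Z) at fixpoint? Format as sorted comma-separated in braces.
pass 0 (initial): D(Z)={1,2,3,4,6}
pass 1: V {1,2,3,4,5,6}->{1,2,3,4,5}; X {1,2,3,4,5,6}->{2,3,4,5,6}; Z {1,2,3,4,6}->{1,2,3,4}
pass 2: no change
Fixpoint after 2 passes: D(Z) = {1,2,3,4}

Answer: {1,2,3,4}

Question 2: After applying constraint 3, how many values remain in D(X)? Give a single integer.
Answer: 5

Derivation:
Constraint 1 (V != X) on D(V)={1,2,3,4,5,6} D(X)={1,2,3,4,5,6}: no change
Constraint 2 (V + Z = X) on D(V)={1,2,3,4,5,6} D(Z)={1,2,3,4,6} D(X)={1,2,3,4,5,6}: V {1,2,3,4,5,6}->{1,2,3,4,5}; Z {1,2,3,4,6}->{1,2,3,4}; X {1,2,3,4,5,6}->{2,3,4,5,6}
Constraint 3 (V < X) on D(V)={1,2,3,4,5} D(X)={2,3,4,5,6}: no change
So after constraint 3: D(X)={2,3,4,5,6}, size = 5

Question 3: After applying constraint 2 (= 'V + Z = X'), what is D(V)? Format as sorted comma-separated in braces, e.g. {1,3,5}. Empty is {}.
Constraint 1 (V != X) on D(V)={1,2,3,4,5,6} D(X)={1,2,3,4,5,6}: no change
Constraint 2 (V + Z = X) on D(V)={1,2,3,4,5,6} D(Z)={1,2,3,4,6} D(X)={1,2,3,4,5,6}: V {1,2,3,4,5,6}->{1,2,3,4,5}; Z {1,2,3,4,6}->{1,2,3,4}; X {1,2,3,4,5,6}->{2,3,4,5,6}
So after constraint 2: D(V) = {1,2,3,4,5}

Answer: {1,2,3,4,5}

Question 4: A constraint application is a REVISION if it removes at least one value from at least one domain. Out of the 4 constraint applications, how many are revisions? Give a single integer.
Constraint 1 (V != X) on D(V)={1,2,3,4,5,6} D(X)={1,2,3,4,5,6}: no change => not a revision
Constraint 2 (V + Z = X) on D(V)={1,2,3,4,5,6} D(Z)={1,2,3,4,6} D(X)={1,2,3,4,5,6}: V {1,2,3,4,5,6}->{1,2,3,4,5}; Z {1,2,3,4,6}->{1,2,3,4}; X {1,2,3,4,5,6}->{2,3,4,5,6} => REVISION
Constraint 3 (V < X) on D(V)={1,2,3,4,5} D(X)={2,3,4,5,6}: no change => not a revision
Constraint 4 (V < X) on D(V)={1,2,3,4,5} D(X)={2,3,4,5,6}: no change => not a revision
Total revisions = 1

Answer: 1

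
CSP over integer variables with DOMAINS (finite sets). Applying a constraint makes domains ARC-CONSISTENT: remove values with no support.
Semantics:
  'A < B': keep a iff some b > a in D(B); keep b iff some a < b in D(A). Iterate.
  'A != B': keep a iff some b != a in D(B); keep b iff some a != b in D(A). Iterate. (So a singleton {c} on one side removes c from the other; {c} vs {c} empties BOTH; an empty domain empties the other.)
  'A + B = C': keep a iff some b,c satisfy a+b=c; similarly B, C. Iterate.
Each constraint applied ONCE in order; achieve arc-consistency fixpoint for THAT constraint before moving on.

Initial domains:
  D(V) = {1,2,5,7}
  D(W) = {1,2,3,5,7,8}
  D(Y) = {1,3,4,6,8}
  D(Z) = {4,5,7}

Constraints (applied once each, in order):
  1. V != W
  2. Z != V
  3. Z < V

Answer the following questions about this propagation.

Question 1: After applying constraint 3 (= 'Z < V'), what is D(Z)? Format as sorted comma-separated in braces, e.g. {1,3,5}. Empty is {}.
Constraint 1 (V != W) on D(V)={1,2,5,7} D(W)={1,2,3,5,7,8}: no change
Constraint 2 (Z != V) on D(Z)={4,5,7} D(V)={1,2,5,7}: no change
Constraint 3 (Z < V) on D(Z)={4,5,7} D(V)={1,2,5,7}: Z {4,5,7}->{4,5}; V {1,2,5,7}->{5,7}
So after constraint 3: D(Z) = {4,5}

Answer: {4,5}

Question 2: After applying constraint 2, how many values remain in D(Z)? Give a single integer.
Answer: 3

Derivation:
Constraint 1 (V != W) on D(V)={1,2,5,7} D(W)={1,2,3,5,7,8}: no change
Constraint 2 (Z != V) on D(Z)={4,5,7} D(V)={1,2,5,7}: no change
So after constraint 2: D(Z)={4,5,7}, size = 3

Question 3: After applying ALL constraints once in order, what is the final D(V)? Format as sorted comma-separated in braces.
Answer: {5,7}

Derivation:
Constraint 1 (V != W) on D(V)={1,2,5,7} D(W)={1,2,3,5,7,8}: no change
Constraint 2 (Z != V) on D(Z)={4,5,7} D(V)={1,2,5,7}: no change
Constraint 3 (Z < V) on D(Z)={4,5,7} D(V)={1,2,5,7}: Z {4,5,7}->{4,5}; V {1,2,5,7}->{5,7}
So after all 3 constraints: D(V) = {5,7}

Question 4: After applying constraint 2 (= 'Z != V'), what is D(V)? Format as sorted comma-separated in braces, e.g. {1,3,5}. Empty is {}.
Constraint 1 (V != W) on D(V)={1,2,5,7} D(W)={1,2,3,5,7,8}: no change
Constraint 2 (Z != V) on D(Z)={4,5,7} D(V)={1,2,5,7}: no change
So after constraint 2: D(V) = {1,2,5,7}

Answer: {1,2,5,7}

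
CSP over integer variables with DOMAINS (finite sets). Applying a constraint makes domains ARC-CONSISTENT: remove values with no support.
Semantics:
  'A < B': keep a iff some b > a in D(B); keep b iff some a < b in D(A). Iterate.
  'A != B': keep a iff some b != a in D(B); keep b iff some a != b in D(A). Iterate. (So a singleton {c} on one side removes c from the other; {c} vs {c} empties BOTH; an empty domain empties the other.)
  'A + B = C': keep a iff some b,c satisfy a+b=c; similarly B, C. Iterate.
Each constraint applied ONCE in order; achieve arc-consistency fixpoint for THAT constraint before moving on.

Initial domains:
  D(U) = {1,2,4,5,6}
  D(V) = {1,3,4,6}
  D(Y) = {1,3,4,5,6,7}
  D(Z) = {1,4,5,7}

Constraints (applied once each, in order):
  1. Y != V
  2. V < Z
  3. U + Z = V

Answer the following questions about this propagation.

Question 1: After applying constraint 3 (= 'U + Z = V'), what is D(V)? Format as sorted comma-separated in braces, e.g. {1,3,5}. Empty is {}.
Constraint 1 (Y != V) on D(Y)={1,3,4,5,6,7} D(V)={1,3,4,6}: no change
Constraint 2 (V < Z) on D(V)={1,3,4,6} D(Z)={1,4,5,7}: Z {1,4,5,7}->{4,5,7}
Constraint 3 (U + Z = V) on D(U)={1,2,4,5,6} D(Z)={4,5,7} D(V)={1,3,4,6}: U {1,2,4,5,6}->{1,2}; Z {4,5,7}->{4,5}; V {1,3,4,6}->{6}
So after constraint 3: D(V) = {6}

Answer: {6}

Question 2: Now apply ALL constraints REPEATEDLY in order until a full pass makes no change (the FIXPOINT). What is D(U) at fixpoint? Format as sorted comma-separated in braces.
pass 0 (initial): D(U)={1,2,4,5,6}
pass 1: U {1,2,4,5,6}->{1,2}; V {1,3,4,6}->{6}; Z {1,4,5,7}->{4,5}
pass 2: U {1,2}->{}; V {6}->{}; Y {1,3,4,5,6,7}->{1,3,4,5,7}; Z {4,5}->{}
pass 3: Y {1,3,4,5,7}->{}
pass 4: no change
Fixpoint after 4 passes: D(U) = {}

Answer: {}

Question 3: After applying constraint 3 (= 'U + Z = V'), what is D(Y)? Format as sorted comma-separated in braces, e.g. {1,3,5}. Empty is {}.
Answer: {1,3,4,5,6,7}

Derivation:
Constraint 1 (Y != V) on D(Y)={1,3,4,5,6,7} D(V)={1,3,4,6}: no change
Constraint 2 (V < Z) on D(V)={1,3,4,6} D(Z)={1,4,5,7}: Z {1,4,5,7}->{4,5,7}
Constraint 3 (U + Z = V) on D(U)={1,2,4,5,6} D(Z)={4,5,7} D(V)={1,3,4,6}: U {1,2,4,5,6}->{1,2}; Z {4,5,7}->{4,5}; V {1,3,4,6}->{6}
So after constraint 3: D(Y) = {1,3,4,5,6,7}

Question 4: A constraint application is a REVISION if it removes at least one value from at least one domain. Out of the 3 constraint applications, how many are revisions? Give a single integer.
Constraint 1 (Y != V) on D(Y)={1,3,4,5,6,7} D(V)={1,3,4,6}: no change => not a revision
Constraint 2 (V < Z) on D(V)={1,3,4,6} D(Z)={1,4,5,7}: Z {1,4,5,7}->{4,5,7} => REVISION
Constraint 3 (U + Z = V) on D(U)={1,2,4,5,6} D(Z)={4,5,7} D(V)={1,3,4,6}: U {1,2,4,5,6}->{1,2}; Z {4,5,7}->{4,5}; V {1,3,4,6}->{6} => REVISION
Total revisions = 2

Answer: 2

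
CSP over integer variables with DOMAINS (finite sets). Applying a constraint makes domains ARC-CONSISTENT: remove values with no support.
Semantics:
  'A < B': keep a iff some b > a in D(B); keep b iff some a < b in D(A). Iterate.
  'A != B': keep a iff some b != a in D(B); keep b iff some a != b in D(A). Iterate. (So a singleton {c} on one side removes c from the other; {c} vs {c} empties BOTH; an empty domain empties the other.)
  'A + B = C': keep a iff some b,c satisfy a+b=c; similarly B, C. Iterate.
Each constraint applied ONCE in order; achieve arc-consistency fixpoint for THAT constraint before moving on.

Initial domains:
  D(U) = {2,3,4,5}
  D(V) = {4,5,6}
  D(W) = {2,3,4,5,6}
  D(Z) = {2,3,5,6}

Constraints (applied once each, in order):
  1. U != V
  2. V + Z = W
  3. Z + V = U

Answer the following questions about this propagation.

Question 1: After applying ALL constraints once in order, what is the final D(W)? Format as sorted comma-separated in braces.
Answer: {6}

Derivation:
Constraint 1 (U != V) on D(U)={2,3,4,5} D(V)={4,5,6}: no change
Constraint 2 (V + Z = W) on D(V)={4,5,6} D(Z)={2,3,5,6} D(W)={2,3,4,5,6}: V {4,5,6}->{4}; Z {2,3,5,6}->{2}; W {2,3,4,5,6}->{6}
Constraint 3 (Z + V = U) on D(Z)={2} D(V)={4} D(U)={2,3,4,5}: Z {2}->{}; V {4}->{}; U {2,3,4,5}->{}
So after all 3 constraints: D(W) = {6}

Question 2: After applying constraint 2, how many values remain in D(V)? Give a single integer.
Answer: 1

Derivation:
Constraint 1 (U != V) on D(U)={2,3,4,5} D(V)={4,5,6}: no change
Constraint 2 (V + Z = W) on D(V)={4,5,6} D(Z)={2,3,5,6} D(W)={2,3,4,5,6}: V {4,5,6}->{4}; Z {2,3,5,6}->{2}; W {2,3,4,5,6}->{6}
So after constraint 2: D(V)={4}, size = 1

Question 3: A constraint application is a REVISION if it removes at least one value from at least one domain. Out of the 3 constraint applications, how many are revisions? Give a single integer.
Answer: 2

Derivation:
Constraint 1 (U != V) on D(U)={2,3,4,5} D(V)={4,5,6}: no change => not a revision
Constraint 2 (V + Z = W) on D(V)={4,5,6} D(Z)={2,3,5,6} D(W)={2,3,4,5,6}: V {4,5,6}->{4}; Z {2,3,5,6}->{2}; W {2,3,4,5,6}->{6} => REVISION
Constraint 3 (Z + V = U) on D(Z)={2} D(V)={4} D(U)={2,3,4,5}: Z {2}->{}; V {4}->{}; U {2,3,4,5}->{} => REVISION
Total revisions = 2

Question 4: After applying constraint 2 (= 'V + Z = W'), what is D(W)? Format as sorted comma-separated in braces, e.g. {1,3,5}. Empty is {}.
Constraint 1 (U != V) on D(U)={2,3,4,5} D(V)={4,5,6}: no change
Constraint 2 (V + Z = W) on D(V)={4,5,6} D(Z)={2,3,5,6} D(W)={2,3,4,5,6}: V {4,5,6}->{4}; Z {2,3,5,6}->{2}; W {2,3,4,5,6}->{6}
So after constraint 2: D(W) = {6}

Answer: {6}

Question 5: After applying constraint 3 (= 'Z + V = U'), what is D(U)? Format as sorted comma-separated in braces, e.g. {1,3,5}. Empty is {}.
Answer: {}

Derivation:
Constraint 1 (U != V) on D(U)={2,3,4,5} D(V)={4,5,6}: no change
Constraint 2 (V + Z = W) on D(V)={4,5,6} D(Z)={2,3,5,6} D(W)={2,3,4,5,6}: V {4,5,6}->{4}; Z {2,3,5,6}->{2}; W {2,3,4,5,6}->{6}
Constraint 3 (Z + V = U) on D(Z)={2} D(V)={4} D(U)={2,3,4,5}: Z {2}->{}; V {4}->{}; U {2,3,4,5}->{}
So after constraint 3: D(U) = {}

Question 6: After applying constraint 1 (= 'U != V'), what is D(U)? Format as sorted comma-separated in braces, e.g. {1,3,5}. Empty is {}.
Constraint 1 (U != V) on D(U)={2,3,4,5} D(V)={4,5,6}: no change
So after constraint 1: D(U) = {2,3,4,5}

Answer: {2,3,4,5}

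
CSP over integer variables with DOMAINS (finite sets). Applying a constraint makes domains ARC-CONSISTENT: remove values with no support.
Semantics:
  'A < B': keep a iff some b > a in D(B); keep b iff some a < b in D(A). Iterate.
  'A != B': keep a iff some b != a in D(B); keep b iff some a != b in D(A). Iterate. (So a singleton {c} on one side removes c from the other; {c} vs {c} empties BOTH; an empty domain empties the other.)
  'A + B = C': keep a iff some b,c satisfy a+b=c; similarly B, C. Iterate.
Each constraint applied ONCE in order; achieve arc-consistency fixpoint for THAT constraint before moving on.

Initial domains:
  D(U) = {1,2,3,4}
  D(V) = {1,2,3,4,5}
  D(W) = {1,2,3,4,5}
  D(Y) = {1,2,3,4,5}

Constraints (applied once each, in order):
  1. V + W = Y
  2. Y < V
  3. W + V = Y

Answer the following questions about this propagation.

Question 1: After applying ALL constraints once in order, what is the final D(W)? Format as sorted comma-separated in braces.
Constraint 1 (V + W = Y) on D(V)={1,2,3,4,5} D(W)={1,2,3,4,5} D(Y)={1,2,3,4,5}: V {1,2,3,4,5}->{1,2,3,4}; W {1,2,3,4,5}->{1,2,3,4}; Y {1,2,3,4,5}->{2,3,4,5}
Constraint 2 (Y < V) on D(Y)={2,3,4,5} D(V)={1,2,3,4}: Y {2,3,4,5}->{2,3}; V {1,2,3,4}->{3,4}
Constraint 3 (W + V = Y) on D(W)={1,2,3,4} D(V)={3,4} D(Y)={2,3}: W {1,2,3,4}->{}; V {3,4}->{}; Y {2,3}->{}
So after all 3 constraints: D(W) = {}

Answer: {}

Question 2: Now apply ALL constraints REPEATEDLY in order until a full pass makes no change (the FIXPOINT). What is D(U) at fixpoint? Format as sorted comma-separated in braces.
Answer: {1,2,3,4}

Derivation:
pass 0 (initial): D(U)={1,2,3,4}
pass 1: V {1,2,3,4,5}->{}; W {1,2,3,4,5}->{}; Y {1,2,3,4,5}->{}
pass 2: no change
Fixpoint after 2 passes: D(U) = {1,2,3,4}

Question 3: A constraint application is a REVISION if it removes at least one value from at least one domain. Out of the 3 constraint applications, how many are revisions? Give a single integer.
Answer: 3

Derivation:
Constraint 1 (V + W = Y) on D(V)={1,2,3,4,5} D(W)={1,2,3,4,5} D(Y)={1,2,3,4,5}: V {1,2,3,4,5}->{1,2,3,4}; W {1,2,3,4,5}->{1,2,3,4}; Y {1,2,3,4,5}->{2,3,4,5} => REVISION
Constraint 2 (Y < V) on D(Y)={2,3,4,5} D(V)={1,2,3,4}: Y {2,3,4,5}->{2,3}; V {1,2,3,4}->{3,4} => REVISION
Constraint 3 (W + V = Y) on D(W)={1,2,3,4} D(V)={3,4} D(Y)={2,3}: W {1,2,3,4}->{}; V {3,4}->{}; Y {2,3}->{} => REVISION
Total revisions = 3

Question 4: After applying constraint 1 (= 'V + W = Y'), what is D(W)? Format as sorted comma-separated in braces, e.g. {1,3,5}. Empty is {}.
Answer: {1,2,3,4}

Derivation:
Constraint 1 (V + W = Y) on D(V)={1,2,3,4,5} D(W)={1,2,3,4,5} D(Y)={1,2,3,4,5}: V {1,2,3,4,5}->{1,2,3,4}; W {1,2,3,4,5}->{1,2,3,4}; Y {1,2,3,4,5}->{2,3,4,5}
So after constraint 1: D(W) = {1,2,3,4}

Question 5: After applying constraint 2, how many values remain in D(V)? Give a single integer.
Constraint 1 (V + W = Y) on D(V)={1,2,3,4,5} D(W)={1,2,3,4,5} D(Y)={1,2,3,4,5}: V {1,2,3,4,5}->{1,2,3,4}; W {1,2,3,4,5}->{1,2,3,4}; Y {1,2,3,4,5}->{2,3,4,5}
Constraint 2 (Y < V) on D(Y)={2,3,4,5} D(V)={1,2,3,4}: Y {2,3,4,5}->{2,3}; V {1,2,3,4}->{3,4}
So after constraint 2: D(V)={3,4}, size = 2

Answer: 2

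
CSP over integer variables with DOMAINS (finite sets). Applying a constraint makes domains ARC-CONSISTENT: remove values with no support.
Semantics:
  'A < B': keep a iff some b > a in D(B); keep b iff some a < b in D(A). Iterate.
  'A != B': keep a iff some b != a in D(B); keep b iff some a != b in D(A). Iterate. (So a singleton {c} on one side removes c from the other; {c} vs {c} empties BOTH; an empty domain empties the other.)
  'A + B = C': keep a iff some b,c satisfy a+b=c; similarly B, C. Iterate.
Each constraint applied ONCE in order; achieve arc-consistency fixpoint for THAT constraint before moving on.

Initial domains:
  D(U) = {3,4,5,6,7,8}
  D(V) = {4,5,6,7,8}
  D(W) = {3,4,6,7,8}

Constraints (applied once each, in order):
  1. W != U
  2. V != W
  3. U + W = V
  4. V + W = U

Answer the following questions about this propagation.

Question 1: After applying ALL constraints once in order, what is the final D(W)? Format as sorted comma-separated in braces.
Constraint 1 (W != U) on D(W)={3,4,6,7,8} D(U)={3,4,5,6,7,8}: no change
Constraint 2 (V != W) on D(V)={4,5,6,7,8} D(W)={3,4,6,7,8}: no change
Constraint 3 (U + W = V) on D(U)={3,4,5,6,7,8} D(W)={3,4,6,7,8} D(V)={4,5,6,7,8}: U {3,4,5,6,7,8}->{3,4,5}; W {3,4,6,7,8}->{3,4}; V {4,5,6,7,8}->{6,7,8}
Constraint 4 (V + W = U) on D(V)={6,7,8} D(W)={3,4} D(U)={3,4,5}: V {6,7,8}->{}; W {3,4}->{}; U {3,4,5}->{}
So after all 4 constraints: D(W) = {}

Answer: {}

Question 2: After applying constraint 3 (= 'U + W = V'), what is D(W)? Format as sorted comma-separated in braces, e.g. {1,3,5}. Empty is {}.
Constraint 1 (W != U) on D(W)={3,4,6,7,8} D(U)={3,4,5,6,7,8}: no change
Constraint 2 (V != W) on D(V)={4,5,6,7,8} D(W)={3,4,6,7,8}: no change
Constraint 3 (U + W = V) on D(U)={3,4,5,6,7,8} D(W)={3,4,6,7,8} D(V)={4,5,6,7,8}: U {3,4,5,6,7,8}->{3,4,5}; W {3,4,6,7,8}->{3,4}; V {4,5,6,7,8}->{6,7,8}
So after constraint 3: D(W) = {3,4}

Answer: {3,4}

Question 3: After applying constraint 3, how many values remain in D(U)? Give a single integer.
Constraint 1 (W != U) on D(W)={3,4,6,7,8} D(U)={3,4,5,6,7,8}: no change
Constraint 2 (V != W) on D(V)={4,5,6,7,8} D(W)={3,4,6,7,8}: no change
Constraint 3 (U + W = V) on D(U)={3,4,5,6,7,8} D(W)={3,4,6,7,8} D(V)={4,5,6,7,8}: U {3,4,5,6,7,8}->{3,4,5}; W {3,4,6,7,8}->{3,4}; V {4,5,6,7,8}->{6,7,8}
So after constraint 3: D(U)={3,4,5}, size = 3

Answer: 3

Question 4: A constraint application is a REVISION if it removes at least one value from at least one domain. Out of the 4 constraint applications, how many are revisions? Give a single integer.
Constraint 1 (W != U) on D(W)={3,4,6,7,8} D(U)={3,4,5,6,7,8}: no change => not a revision
Constraint 2 (V != W) on D(V)={4,5,6,7,8} D(W)={3,4,6,7,8}: no change => not a revision
Constraint 3 (U + W = V) on D(U)={3,4,5,6,7,8} D(W)={3,4,6,7,8} D(V)={4,5,6,7,8}: U {3,4,5,6,7,8}->{3,4,5}; W {3,4,6,7,8}->{3,4}; V {4,5,6,7,8}->{6,7,8} => REVISION
Constraint 4 (V + W = U) on D(V)={6,7,8} D(W)={3,4} D(U)={3,4,5}: V {6,7,8}->{}; W {3,4}->{}; U {3,4,5}->{} => REVISION
Total revisions = 2

Answer: 2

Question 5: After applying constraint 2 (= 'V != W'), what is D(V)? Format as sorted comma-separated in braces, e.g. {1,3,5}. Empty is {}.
Answer: {4,5,6,7,8}

Derivation:
Constraint 1 (W != U) on D(W)={3,4,6,7,8} D(U)={3,4,5,6,7,8}: no change
Constraint 2 (V != W) on D(V)={4,5,6,7,8} D(W)={3,4,6,7,8}: no change
So after constraint 2: D(V) = {4,5,6,7,8}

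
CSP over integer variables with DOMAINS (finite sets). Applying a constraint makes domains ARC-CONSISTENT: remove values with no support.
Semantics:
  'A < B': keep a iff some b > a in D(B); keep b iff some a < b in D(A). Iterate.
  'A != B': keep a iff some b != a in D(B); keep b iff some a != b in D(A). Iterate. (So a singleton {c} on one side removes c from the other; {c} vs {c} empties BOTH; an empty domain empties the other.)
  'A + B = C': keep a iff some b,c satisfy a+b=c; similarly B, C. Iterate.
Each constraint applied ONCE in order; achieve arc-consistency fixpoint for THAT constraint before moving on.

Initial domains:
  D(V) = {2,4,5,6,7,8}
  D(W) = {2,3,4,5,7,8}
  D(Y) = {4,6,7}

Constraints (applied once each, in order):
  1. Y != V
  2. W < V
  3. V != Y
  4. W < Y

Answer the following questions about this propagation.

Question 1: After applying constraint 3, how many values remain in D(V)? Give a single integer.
Constraint 1 (Y != V) on D(Y)={4,6,7} D(V)={2,4,5,6,7,8}: no change
Constraint 2 (W < V) on D(W)={2,3,4,5,7,8} D(V)={2,4,5,6,7,8}: W {2,3,4,5,7,8}->{2,3,4,5,7}; V {2,4,5,6,7,8}->{4,5,6,7,8}
Constraint 3 (V != Y) on D(V)={4,5,6,7,8} D(Y)={4,6,7}: no change
So after constraint 3: D(V)={4,5,6,7,8}, size = 5

Answer: 5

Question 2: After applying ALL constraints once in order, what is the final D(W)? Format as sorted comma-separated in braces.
Answer: {2,3,4,5}

Derivation:
Constraint 1 (Y != V) on D(Y)={4,6,7} D(V)={2,4,5,6,7,8}: no change
Constraint 2 (W < V) on D(W)={2,3,4,5,7,8} D(V)={2,4,5,6,7,8}: W {2,3,4,5,7,8}->{2,3,4,5,7}; V {2,4,5,6,7,8}->{4,5,6,7,8}
Constraint 3 (V != Y) on D(V)={4,5,6,7,8} D(Y)={4,6,7}: no change
Constraint 4 (W < Y) on D(W)={2,3,4,5,7} D(Y)={4,6,7}: W {2,3,4,5,7}->{2,3,4,5}
So after all 4 constraints: D(W) = {2,3,4,5}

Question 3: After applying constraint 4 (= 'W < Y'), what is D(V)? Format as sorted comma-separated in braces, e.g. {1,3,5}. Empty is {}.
Constraint 1 (Y != V) on D(Y)={4,6,7} D(V)={2,4,5,6,7,8}: no change
Constraint 2 (W < V) on D(W)={2,3,4,5,7,8} D(V)={2,4,5,6,7,8}: W {2,3,4,5,7,8}->{2,3,4,5,7}; V {2,4,5,6,7,8}->{4,5,6,7,8}
Constraint 3 (V != Y) on D(V)={4,5,6,7,8} D(Y)={4,6,7}: no change
Constraint 4 (W < Y) on D(W)={2,3,4,5,7} D(Y)={4,6,7}: W {2,3,4,5,7}->{2,3,4,5}
So after constraint 4: D(V) = {4,5,6,7,8}

Answer: {4,5,6,7,8}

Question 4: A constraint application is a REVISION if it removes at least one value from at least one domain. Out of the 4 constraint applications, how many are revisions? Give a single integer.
Constraint 1 (Y != V) on D(Y)={4,6,7} D(V)={2,4,5,6,7,8}: no change => not a revision
Constraint 2 (W < V) on D(W)={2,3,4,5,7,8} D(V)={2,4,5,6,7,8}: W {2,3,4,5,7,8}->{2,3,4,5,7}; V {2,4,5,6,7,8}->{4,5,6,7,8} => REVISION
Constraint 3 (V != Y) on D(V)={4,5,6,7,8} D(Y)={4,6,7}: no change => not a revision
Constraint 4 (W < Y) on D(W)={2,3,4,5,7} D(Y)={4,6,7}: W {2,3,4,5,7}->{2,3,4,5} => REVISION
Total revisions = 2

Answer: 2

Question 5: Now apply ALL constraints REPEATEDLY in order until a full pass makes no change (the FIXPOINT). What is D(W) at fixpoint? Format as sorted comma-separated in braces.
pass 0 (initial): D(W)={2,3,4,5,7,8}
pass 1: V {2,4,5,6,7,8}->{4,5,6,7,8}; W {2,3,4,5,7,8}->{2,3,4,5}
pass 2: no change
Fixpoint after 2 passes: D(W) = {2,3,4,5}

Answer: {2,3,4,5}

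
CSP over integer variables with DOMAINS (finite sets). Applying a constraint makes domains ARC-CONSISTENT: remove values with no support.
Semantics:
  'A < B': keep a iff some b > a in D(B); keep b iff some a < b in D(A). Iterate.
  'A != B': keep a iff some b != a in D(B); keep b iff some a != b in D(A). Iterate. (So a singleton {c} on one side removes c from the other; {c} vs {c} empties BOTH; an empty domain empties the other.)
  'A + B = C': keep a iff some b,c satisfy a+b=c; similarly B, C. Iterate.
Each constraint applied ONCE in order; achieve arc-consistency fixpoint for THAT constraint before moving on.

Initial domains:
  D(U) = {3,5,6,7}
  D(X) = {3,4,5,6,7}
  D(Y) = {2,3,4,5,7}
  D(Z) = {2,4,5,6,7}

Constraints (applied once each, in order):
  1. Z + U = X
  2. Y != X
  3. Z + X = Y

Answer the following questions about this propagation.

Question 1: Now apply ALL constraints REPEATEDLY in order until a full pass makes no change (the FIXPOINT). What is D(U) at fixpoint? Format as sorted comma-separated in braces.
pass 0 (initial): D(U)={3,5,6,7}
pass 1: U {3,5,6,7}->{3,5}; X {3,4,5,6,7}->{5}; Y {2,3,4,5,7}->{7}; Z {2,4,5,6,7}->{2}
pass 2: U {3,5}->{3}
pass 3: no change
Fixpoint after 3 passes: D(U) = {3}

Answer: {3}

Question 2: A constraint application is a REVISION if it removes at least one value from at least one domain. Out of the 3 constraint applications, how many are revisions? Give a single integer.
Answer: 2

Derivation:
Constraint 1 (Z + U = X) on D(Z)={2,4,5,6,7} D(U)={3,5,6,7} D(X)={3,4,5,6,7}: Z {2,4,5,6,7}->{2,4}; U {3,5,6,7}->{3,5}; X {3,4,5,6,7}->{5,7} => REVISION
Constraint 2 (Y != X) on D(Y)={2,3,4,5,7} D(X)={5,7}: no change => not a revision
Constraint 3 (Z + X = Y) on D(Z)={2,4} D(X)={5,7} D(Y)={2,3,4,5,7}: Z {2,4}->{2}; X {5,7}->{5}; Y {2,3,4,5,7}->{7} => REVISION
Total revisions = 2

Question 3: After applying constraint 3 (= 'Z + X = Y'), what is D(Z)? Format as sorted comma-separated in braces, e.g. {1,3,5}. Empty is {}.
Answer: {2}

Derivation:
Constraint 1 (Z + U = X) on D(Z)={2,4,5,6,7} D(U)={3,5,6,7} D(X)={3,4,5,6,7}: Z {2,4,5,6,7}->{2,4}; U {3,5,6,7}->{3,5}; X {3,4,5,6,7}->{5,7}
Constraint 2 (Y != X) on D(Y)={2,3,4,5,7} D(X)={5,7}: no change
Constraint 3 (Z + X = Y) on D(Z)={2,4} D(X)={5,7} D(Y)={2,3,4,5,7}: Z {2,4}->{2}; X {5,7}->{5}; Y {2,3,4,5,7}->{7}
So after constraint 3: D(Z) = {2}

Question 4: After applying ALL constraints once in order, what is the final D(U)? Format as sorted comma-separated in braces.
Answer: {3,5}

Derivation:
Constraint 1 (Z + U = X) on D(Z)={2,4,5,6,7} D(U)={3,5,6,7} D(X)={3,4,5,6,7}: Z {2,4,5,6,7}->{2,4}; U {3,5,6,7}->{3,5}; X {3,4,5,6,7}->{5,7}
Constraint 2 (Y != X) on D(Y)={2,3,4,5,7} D(X)={5,7}: no change
Constraint 3 (Z + X = Y) on D(Z)={2,4} D(X)={5,7} D(Y)={2,3,4,5,7}: Z {2,4}->{2}; X {5,7}->{5}; Y {2,3,4,5,7}->{7}
So after all 3 constraints: D(U) = {3,5}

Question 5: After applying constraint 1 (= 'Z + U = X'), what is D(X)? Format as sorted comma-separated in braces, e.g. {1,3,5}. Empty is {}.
Constraint 1 (Z + U = X) on D(Z)={2,4,5,6,7} D(U)={3,5,6,7} D(X)={3,4,5,6,7}: Z {2,4,5,6,7}->{2,4}; U {3,5,6,7}->{3,5}; X {3,4,5,6,7}->{5,7}
So after constraint 1: D(X) = {5,7}

Answer: {5,7}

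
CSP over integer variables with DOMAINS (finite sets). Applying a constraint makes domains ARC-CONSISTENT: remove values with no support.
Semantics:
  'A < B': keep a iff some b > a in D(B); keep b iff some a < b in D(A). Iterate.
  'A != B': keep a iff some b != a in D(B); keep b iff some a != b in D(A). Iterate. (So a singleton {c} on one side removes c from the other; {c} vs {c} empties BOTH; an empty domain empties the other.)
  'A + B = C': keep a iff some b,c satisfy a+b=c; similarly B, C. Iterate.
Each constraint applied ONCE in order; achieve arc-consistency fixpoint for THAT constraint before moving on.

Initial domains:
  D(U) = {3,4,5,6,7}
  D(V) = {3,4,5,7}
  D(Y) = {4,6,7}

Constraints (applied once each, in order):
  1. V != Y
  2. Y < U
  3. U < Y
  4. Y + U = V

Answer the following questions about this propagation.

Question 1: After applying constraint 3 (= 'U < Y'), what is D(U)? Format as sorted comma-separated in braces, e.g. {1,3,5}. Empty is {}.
Constraint 1 (V != Y) on D(V)={3,4,5,7} D(Y)={4,6,7}: no change
Constraint 2 (Y < U) on D(Y)={4,6,7} D(U)={3,4,5,6,7}: Y {4,6,7}->{4,6}; U {3,4,5,6,7}->{5,6,7}
Constraint 3 (U < Y) on D(U)={5,6,7} D(Y)={4,6}: U {5,6,7}->{5}; Y {4,6}->{6}
So after constraint 3: D(U) = {5}

Answer: {5}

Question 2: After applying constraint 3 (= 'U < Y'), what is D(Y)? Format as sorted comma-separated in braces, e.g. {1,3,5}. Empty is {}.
Constraint 1 (V != Y) on D(V)={3,4,5,7} D(Y)={4,6,7}: no change
Constraint 2 (Y < U) on D(Y)={4,6,7} D(U)={3,4,5,6,7}: Y {4,6,7}->{4,6}; U {3,4,5,6,7}->{5,6,7}
Constraint 3 (U < Y) on D(U)={5,6,7} D(Y)={4,6}: U {5,6,7}->{5}; Y {4,6}->{6}
So after constraint 3: D(Y) = {6}

Answer: {6}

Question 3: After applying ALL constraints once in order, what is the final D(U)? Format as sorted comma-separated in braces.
Answer: {}

Derivation:
Constraint 1 (V != Y) on D(V)={3,4,5,7} D(Y)={4,6,7}: no change
Constraint 2 (Y < U) on D(Y)={4,6,7} D(U)={3,4,5,6,7}: Y {4,6,7}->{4,6}; U {3,4,5,6,7}->{5,6,7}
Constraint 3 (U < Y) on D(U)={5,6,7} D(Y)={4,6}: U {5,6,7}->{5}; Y {4,6}->{6}
Constraint 4 (Y + U = V) on D(Y)={6} D(U)={5} D(V)={3,4,5,7}: Y {6}->{}; U {5}->{}; V {3,4,5,7}->{}
So after all 4 constraints: D(U) = {}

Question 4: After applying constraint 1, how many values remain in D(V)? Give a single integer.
Constraint 1 (V != Y) on D(V)={3,4,5,7} D(Y)={4,6,7}: no change
So after constraint 1: D(V)={3,4,5,7}, size = 4

Answer: 4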